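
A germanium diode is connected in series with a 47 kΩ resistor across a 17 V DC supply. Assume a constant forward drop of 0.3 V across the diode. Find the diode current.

KVL around the loop: 17 = V_D + I·R = 0.3 + I × 47 kΩ.
So I = (17 − 0.3) / 47 kΩ = 16.7 / 47 = 0.355 mA.

I ≈ 0.36 mA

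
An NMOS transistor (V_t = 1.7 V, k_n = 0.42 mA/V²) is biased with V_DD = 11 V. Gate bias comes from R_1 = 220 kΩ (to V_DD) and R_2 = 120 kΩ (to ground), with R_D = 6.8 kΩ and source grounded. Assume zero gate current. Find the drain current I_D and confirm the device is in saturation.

V_G = V_DD·R_2/(R_1+R_2) = 11×120/340 = 3.88 V. With the source grounded, V_GS = V_G = 3.88 V.
Assume saturation: I_D = (k_n/2)(V_GS − V_t)² = (0.42/2)×(3.88 − 1.7)² = 0.21×2.18² = 1 mA.
V_DS = V_DD − I_D·R_D = 11 − 1×6.8 = 4.2 V.
Saturation requires V_DS ≥ V_GS − V_t = 2.18 V; 4.2 ≥ 2.18 ✓.

I_D ≈ 1 mA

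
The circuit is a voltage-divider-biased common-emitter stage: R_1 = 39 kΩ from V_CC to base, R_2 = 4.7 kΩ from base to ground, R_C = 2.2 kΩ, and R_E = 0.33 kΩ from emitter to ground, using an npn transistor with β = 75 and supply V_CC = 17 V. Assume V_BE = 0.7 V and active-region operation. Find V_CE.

Thevenize the base divider: V_Th = V_CC·R_2/(R_1+R_2) = 17×4.7/43.7 = 1.83 V, R_Th = R_1‖R_2 = 4.19 kΩ.
Base-emitter loop: V_Th = I_B·R_Th + V_BE + (β+1)I_B·R_E, so I_B = (1.83 − 0.7) / (4.19 + 76×0.33) = 0.0385 mA.
I_C = β·I_B = 75×0.0385 = 2.89 mA, and I_E = (β+1)I_B = 2.93 mA.
V_CE = V_CC − I_C·R_C − I_E·R_E = 17 − 2.89×2.2 − 2.93×0.33 = 9.67 V.
V_CE = 9.67 V > 0.2 V confirms active-region operation.

V_CE ≈ 9.7 V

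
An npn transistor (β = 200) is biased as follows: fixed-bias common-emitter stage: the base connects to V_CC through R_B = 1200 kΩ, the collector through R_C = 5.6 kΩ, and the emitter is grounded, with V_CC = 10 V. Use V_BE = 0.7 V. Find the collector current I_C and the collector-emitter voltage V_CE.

I_C ≈ 1.6 mA, V_CE ≈ 1.3 V

Base loop: V_CC = I_B·R_B + V_BE, so I_B = (10 − 0.7)/1200 kΩ = 0.00775 mA.
In the active region I_C = β·I_B = 200 × 0.00775 = 1.55 mA.
Collector loop: V_CE = V_CC − I_C·R_C = 10 − 1.55×5.6 = 1.32 V.
Since V_CE = 1.32 V > V_CE(sat) ≈ 0.2 V, the transistor is in the active region as assumed.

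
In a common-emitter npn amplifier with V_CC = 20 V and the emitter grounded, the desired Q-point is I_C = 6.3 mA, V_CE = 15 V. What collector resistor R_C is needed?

Collector loop: V_CC = I_C·R_C + V_CE.
R_C = (V_CC − V_CE)/I_C = (20 − 15)/6.3 = 0.794 kΩ.

R_C ≈ 0.79 kΩ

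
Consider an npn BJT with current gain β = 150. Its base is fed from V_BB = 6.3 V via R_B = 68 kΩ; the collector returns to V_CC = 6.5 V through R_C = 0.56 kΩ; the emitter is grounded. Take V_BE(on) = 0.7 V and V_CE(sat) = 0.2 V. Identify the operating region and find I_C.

Assume active: I_B = (6.3 − 0.7)/68 = 0.0824 mA, giving I_C = β·I_B = 12.4 mA.
But then V_CE = 6.5 − 12.4×0.56 = -0.418 V < V_CE(sat) = 0.2 V — impossible in the active region.
So the transistor is saturated. With V_CE = 0.2 V, I_C = (V_CC − 0.2)/R_C = 6.3/0.56 = 11.2 mA.
Check: β·I_B = 12.4 mA > I_C = 11.2 mA, confirming saturation.

saturation; I_C ≈ 11 mA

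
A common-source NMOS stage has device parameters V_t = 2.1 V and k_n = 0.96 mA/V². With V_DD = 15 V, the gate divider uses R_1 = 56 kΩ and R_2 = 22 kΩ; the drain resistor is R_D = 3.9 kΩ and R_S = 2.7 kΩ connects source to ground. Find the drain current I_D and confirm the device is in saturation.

I_D ≈ 0.44 mA

V_G = V_DD·R_2/(R_1+R_2) = 15×22/78 = 4.23 V.
Assume saturation: I_D = (k_n/2)(V_GS − V_t)² with V_GS = V_G − I_D·R_S = 4.23 − 2.7·I_D.
Substituting gives 3.5·I_D² − 6.52·I_D + 2.18 = 0, with roots I_D = 0.436 or 1.43 mA.
The root I_D = 1.43 mA gives V_GS = 0.375 V ≤ V_t, so take I_D = 0.436 mA.
Then V_GS = 3.05 V and V_DS = V_DD − I_D(R_D+R_S) = 15 − 0.436×6.6 = 12.1 V.
Saturation requires V_DS ≥ V_GS − V_t = 0.953 V; 12.1 ≥ 0.953 ✓.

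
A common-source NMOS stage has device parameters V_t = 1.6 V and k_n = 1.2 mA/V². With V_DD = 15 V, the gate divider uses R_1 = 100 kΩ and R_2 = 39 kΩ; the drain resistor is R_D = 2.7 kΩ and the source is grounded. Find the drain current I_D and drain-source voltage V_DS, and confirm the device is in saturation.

V_G = V_DD·R_2/(R_1+R_2) = 15×39/139 = 4.21 V. With the source grounded, V_GS = V_G = 4.21 V.
Assume saturation: I_D = (k_n/2)(V_GS − V_t)² = (1.2/2)×(4.21 − 1.6)² = 0.6×2.61² = 4.08 mA.
V_DS = V_DD − I_D·R_D = 15 − 4.08×2.7 = 3.98 V.
Saturation requires V_DS ≥ V_GS − V_t = 2.61 V; 3.98 ≥ 2.61 ✓.

I_D ≈ 4.1 mA, V_DS ≈ 4 V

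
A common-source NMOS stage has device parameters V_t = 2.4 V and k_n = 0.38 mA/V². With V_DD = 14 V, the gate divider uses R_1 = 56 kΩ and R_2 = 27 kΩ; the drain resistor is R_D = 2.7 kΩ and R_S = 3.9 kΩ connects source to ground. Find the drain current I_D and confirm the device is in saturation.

V_G = V_DD·R_2/(R_1+R_2) = 14×27/83 = 4.55 V.
Assume saturation: I_D = (k_n/2)(V_GS − V_t)² with V_GS = V_G − I_D·R_S = 4.55 − 3.9·I_D.
Substituting gives 2.89·I_D² − 4.19·I_D + 0.882 = 0, with roots I_D = 0.255 or 1.2 mA.
The root I_D = 1.2 mA gives V_GS = -0.108 V ≤ V_t, so take I_D = 0.255 mA.
Then V_GS = 3.56 V and V_DS = V_DD − I_D(R_D+R_S) = 14 − 0.255×6.6 = 12.3 V.
Saturation requires V_DS ≥ V_GS − V_t = 1.16 V; 12.3 ≥ 1.16 ✓.

I_D ≈ 0.26 mA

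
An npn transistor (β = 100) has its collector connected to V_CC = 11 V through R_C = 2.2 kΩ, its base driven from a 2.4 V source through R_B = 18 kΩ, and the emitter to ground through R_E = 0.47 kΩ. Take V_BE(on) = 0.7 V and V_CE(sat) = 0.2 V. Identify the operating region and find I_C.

active; I_C ≈ 2.6 mA

Assume active. Base-emitter loop: I_B = (V_BB − V_BE)/(R_B + (β+1)R_E) = (2.4 − 0.7)/(18 + 101×0.47) = 0.026 mA.
I_C = β·I_B = 100×0.026 = 2.6 mA.
V_CE = V_CC − I_C·R_C − I_E·R_E = 11 − 2.6×2.2 − 2.62×0.47 = 4.05 V > V_CE(sat), so the active-region assumption holds.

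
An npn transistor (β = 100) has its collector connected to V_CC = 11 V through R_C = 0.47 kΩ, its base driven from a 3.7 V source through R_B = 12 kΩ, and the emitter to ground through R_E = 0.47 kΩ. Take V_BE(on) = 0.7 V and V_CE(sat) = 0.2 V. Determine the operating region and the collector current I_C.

Assume active. Base-emitter loop: I_B = (V_BB − V_BE)/(R_B + (β+1)R_E) = (3.7 − 0.7)/(12 + 101×0.47) = 0.0504 mA.
I_C = β·I_B = 100×0.0504 = 5.04 mA.
V_CE = V_CC − I_C·R_C − I_E·R_E = 11 − 5.04×0.47 − 5.1×0.47 = 6.23 V > V_CE(sat), so the active-region assumption holds.

active; I_C ≈ 5 mA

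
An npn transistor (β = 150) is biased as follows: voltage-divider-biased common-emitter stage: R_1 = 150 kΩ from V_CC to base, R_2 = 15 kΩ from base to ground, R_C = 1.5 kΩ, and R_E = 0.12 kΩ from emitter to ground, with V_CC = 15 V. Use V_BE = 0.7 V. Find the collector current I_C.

I_C ≈ 3.1 mA

Thevenize the base divider: V_Th = V_CC·R_2/(R_1+R_2) = 15×15/165 = 1.36 V, R_Th = R_1‖R_2 = 13.6 kΩ.
Base-emitter loop: V_Th = I_B·R_Th + V_BE + (β+1)I_B·R_E, so I_B = (1.36 − 0.7) / (13.6 + 151×0.12) = 0.0209 mA.
I_C = β·I_B = 150×0.0209 = 3.13 mA, and I_E = (β+1)I_B = 3.16 mA.
V_CE = V_CC − I_C·R_C − I_E·R_E = 15 − 3.13×1.5 − 3.16×0.12 = 9.92 V.
V_CE = 9.92 V > 0.2 V confirms active-region operation.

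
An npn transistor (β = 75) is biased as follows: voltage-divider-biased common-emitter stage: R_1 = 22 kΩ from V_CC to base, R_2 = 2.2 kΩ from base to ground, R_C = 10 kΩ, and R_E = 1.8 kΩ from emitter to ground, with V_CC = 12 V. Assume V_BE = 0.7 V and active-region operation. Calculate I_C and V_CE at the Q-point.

Thevenize the base divider: V_Th = V_CC·R_2/(R_1+R_2) = 12×2.2/24.2 = 1.09 V, R_Th = R_1‖R_2 = 2 kΩ.
Base-emitter loop: V_Th = I_B·R_Th + V_BE + (β+1)I_B·R_E, so I_B = (1.09 − 0.7) / (2 + 76×1.8) = 0.00282 mA.
I_C = β·I_B = 75×0.00282 = 0.211 mA, and I_E = (β+1)I_B = 0.214 mA.
V_CE = V_CC − I_C·R_C − I_E·R_E = 12 − 0.211×10 − 0.214×1.8 = 9.5 V.
V_CE = 9.5 V > 0.2 V confirms active-region operation.

I_C ≈ 0.21 mA, V_CE ≈ 9.5 V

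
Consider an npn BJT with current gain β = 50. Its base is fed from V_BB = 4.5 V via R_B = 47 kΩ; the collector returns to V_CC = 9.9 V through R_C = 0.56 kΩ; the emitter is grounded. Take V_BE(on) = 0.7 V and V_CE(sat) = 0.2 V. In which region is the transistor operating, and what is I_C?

Assume active. Base-emitter loop: I_B = (V_BB − V_BE)/R_B = (4.5 − 0.7)/47 = 0.0809 mA.
I_C = β·I_B = 50×0.0809 = 4.04 mA.
V_CE = V_CC − I_C·R_C = 9.9 − 4.04×0.56 = 7.64 V > V_CE(sat), so the active-region assumption holds.

active; I_C ≈ 4 mA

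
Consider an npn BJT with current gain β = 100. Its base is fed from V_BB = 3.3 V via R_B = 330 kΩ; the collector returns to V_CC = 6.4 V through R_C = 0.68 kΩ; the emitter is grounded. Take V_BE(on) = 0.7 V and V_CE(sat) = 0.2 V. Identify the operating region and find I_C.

Assume active. Base-emitter loop: I_B = (V_BB − V_BE)/R_B = (3.3 − 0.7)/330 = 0.00788 mA.
I_C = β·I_B = 100×0.00788 = 0.788 mA.
V_CE = V_CC − I_C·R_C = 6.4 − 0.788×0.68 = 5.86 V > V_CE(sat), so the active-region assumption holds.

active; I_C ≈ 0.79 mA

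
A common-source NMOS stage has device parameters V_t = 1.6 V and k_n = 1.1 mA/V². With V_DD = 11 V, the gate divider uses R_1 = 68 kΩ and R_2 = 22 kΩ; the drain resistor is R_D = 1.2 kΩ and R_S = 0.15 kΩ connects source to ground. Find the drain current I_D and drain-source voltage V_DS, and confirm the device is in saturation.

I_D ≈ 0.56 mA, V_DS ≈ 10 V

V_G = V_DD·R_2/(R_1+R_2) = 11×22/90 = 2.69 V.
Assume saturation: I_D = (k_n/2)(V_GS − V_t)² with V_GS = V_G − I_D·R_S = 2.69 − 0.15·I_D.
Substituting gives 0.0124·I_D² − 1.18·I_D + 0.652 = 0, with roots I_D = 0.556 or 94.8 mA.
The root I_D = 94.8 mA gives V_GS = -11.5 V ≤ V_t, so take I_D = 0.556 mA.
Then V_GS = 2.61 V and V_DS = V_DD − I_D(R_D+R_S) = 11 − 0.556×1.35 = 10.2 V.
Saturation requires V_DS ≥ V_GS − V_t = 1.01 V; 10.2 ≥ 1.01 ✓.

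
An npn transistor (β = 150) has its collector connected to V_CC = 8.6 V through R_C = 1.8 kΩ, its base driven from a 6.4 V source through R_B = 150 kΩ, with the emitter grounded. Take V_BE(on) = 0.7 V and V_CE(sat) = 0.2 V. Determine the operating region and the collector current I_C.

Assume active: I_B = (6.4 − 0.7)/150 = 0.038 mA, giving I_C = β·I_B = 5.7 mA.
But then V_CE = 8.6 − 5.7×1.8 = -1.66 V < V_CE(sat) = 0.2 V — impossible in the active region.
So the transistor is saturated. With V_CE = 0.2 V, I_C = (V_CC − 0.2)/R_C = 8.4/1.8 = 4.67 mA.
Check: β·I_B = 5.7 mA > I_C = 4.67 mA, confirming saturation.

saturation; I_C ≈ 4.7 mA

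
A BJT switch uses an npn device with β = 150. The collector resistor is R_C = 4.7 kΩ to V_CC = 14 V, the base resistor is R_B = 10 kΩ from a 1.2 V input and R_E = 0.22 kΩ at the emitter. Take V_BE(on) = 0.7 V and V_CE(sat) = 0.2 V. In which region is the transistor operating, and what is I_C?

Assume active. Base-emitter loop: I_B = (V_BB − V_BE)/(R_B + (β+1)R_E) = (1.2 − 0.7)/(10 + 151×0.22) = 0.0116 mA.
I_C = β·I_B = 150×0.0116 = 1.74 mA.
V_CE = V_CC − I_C·R_C − I_E·R_E = 14 − 1.74×4.7 − 1.75×0.22 = 5.46 V > V_CE(sat), so the active-region assumption holds.

active; I_C ≈ 1.7 mA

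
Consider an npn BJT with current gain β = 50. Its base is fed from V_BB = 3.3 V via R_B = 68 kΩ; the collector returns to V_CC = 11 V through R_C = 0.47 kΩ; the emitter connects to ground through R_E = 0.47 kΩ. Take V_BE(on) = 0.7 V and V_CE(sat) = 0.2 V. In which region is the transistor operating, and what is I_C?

Assume active. Base-emitter loop: I_B = (V_BB − V_BE)/(R_B + (β+1)R_E) = (3.3 − 0.7)/(68 + 51×0.47) = 0.0283 mA.
I_C = β·I_B = 50×0.0283 = 1.41 mA.
V_CE = V_CC − I_C·R_C − I_E·R_E = 11 − 1.41×0.47 − 1.44×0.47 = 9.66 V > V_CE(sat), so the active-region assumption holds.

active; I_C ≈ 1.4 mA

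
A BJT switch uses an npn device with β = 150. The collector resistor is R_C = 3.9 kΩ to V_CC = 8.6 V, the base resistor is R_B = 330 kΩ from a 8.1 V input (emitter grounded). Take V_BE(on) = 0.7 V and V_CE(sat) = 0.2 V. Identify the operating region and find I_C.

Assume active: I_B = (8.1 − 0.7)/330 = 0.0224 mA, giving I_C = β·I_B = 3.36 mA.
But then V_CE = 8.6 − 3.36×3.9 = -4.52 V < V_CE(sat) = 0.2 V — impossible in the active region.
So the transistor is saturated. With V_CE = 0.2 V, I_C = (V_CC − 0.2)/R_C = 8.4/3.9 = 2.15 mA.
Check: β·I_B = 3.36 mA > I_C = 2.15 mA, confirming saturation.

saturation; I_C ≈ 2.2 mA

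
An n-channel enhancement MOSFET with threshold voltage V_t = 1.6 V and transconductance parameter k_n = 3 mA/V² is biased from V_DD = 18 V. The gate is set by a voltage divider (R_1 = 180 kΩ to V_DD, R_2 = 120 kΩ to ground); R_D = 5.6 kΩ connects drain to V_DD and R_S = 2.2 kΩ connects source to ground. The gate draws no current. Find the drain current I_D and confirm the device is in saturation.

I_D ≈ 2 mA

V_G = V_DD·R_2/(R_1+R_2) = 18×120/300 = 7.2 V.
Assume saturation: I_D = (k_n/2)(V_GS − V_t)² with V_GS = V_G − I_D·R_S = 7.2 − 2.2·I_D.
Substituting gives 7.26·I_D² − 38·I_D + 47 = 0, with roots I_D = 2.02 or 3.21 mA.
The root I_D = 3.21 mA gives V_GS = 0.137 V ≤ V_t, so take I_D = 2.02 mA.
Then V_GS = 2.76 V and V_DS = V_DD − I_D(R_D+R_S) = 18 − 2.02×7.8 = 2.26 V.
Saturation requires V_DS ≥ V_GS − V_t = 1.16 V; 2.26 ≥ 1.16 ✓.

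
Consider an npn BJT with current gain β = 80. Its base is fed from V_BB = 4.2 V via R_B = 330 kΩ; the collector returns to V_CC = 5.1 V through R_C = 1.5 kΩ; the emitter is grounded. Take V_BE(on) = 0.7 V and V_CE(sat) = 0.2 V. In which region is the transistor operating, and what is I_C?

Assume active. Base-emitter loop: I_B = (V_BB − V_BE)/R_B = (4.2 − 0.7)/330 = 0.0106 mA.
I_C = β·I_B = 80×0.0106 = 0.848 mA.
V_CE = V_CC − I_C·R_C = 5.1 − 0.848×1.5 = 3.83 V > V_CE(sat), so the active-region assumption holds.

active; I_C ≈ 0.85 mA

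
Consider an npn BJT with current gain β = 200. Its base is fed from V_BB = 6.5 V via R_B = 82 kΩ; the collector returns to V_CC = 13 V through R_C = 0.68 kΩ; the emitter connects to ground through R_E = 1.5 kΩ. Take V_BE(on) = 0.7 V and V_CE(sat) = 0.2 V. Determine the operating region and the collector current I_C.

active; I_C ≈ 3 mA

Assume active. Base-emitter loop: I_B = (V_BB − V_BE)/(R_B + (β+1)R_E) = (6.5 − 0.7)/(82 + 201×1.5) = 0.0151 mA.
I_C = β·I_B = 200×0.0151 = 3.02 mA.
V_CE = V_CC − I_C·R_C − I_E·R_E = 13 − 3.02×0.68 − 3.04×1.5 = 6.38 V > V_CE(sat), so the active-region assumption holds.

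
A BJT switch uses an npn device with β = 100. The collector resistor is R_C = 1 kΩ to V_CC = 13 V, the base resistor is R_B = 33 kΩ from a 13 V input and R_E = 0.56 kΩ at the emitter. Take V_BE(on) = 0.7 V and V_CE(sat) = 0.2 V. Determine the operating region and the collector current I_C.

Assume active: I_B = (13 − 0.7)/(33 + 101×0.56) = 0.137 mA, I_C = β·I_B = 13.7 mA.
Then V_CE = 13 − 13.7×1 − 13.9×0.56 = -8.5 V < 0.2 V — the active assumption fails.
Re-solve with V_CE = 0.2 V. KCL at the emitter: V_E/R_E = (V_BB−0.7−V_E)/R_B + (V_CC−0.2−V_E)/R_C, giving V_E = 4.68 V.
I_C = (V_CC − 0.2 − V_E)/R_C = (12.8 − 4.68)/1 = 8.12 mA.
Check: I_B = (12.3 − 4.68)/33 = 0.231 mA, and β·I_B = 23.1 mA > I_C, confirming saturation.

saturation; I_C ≈ 8.1 mA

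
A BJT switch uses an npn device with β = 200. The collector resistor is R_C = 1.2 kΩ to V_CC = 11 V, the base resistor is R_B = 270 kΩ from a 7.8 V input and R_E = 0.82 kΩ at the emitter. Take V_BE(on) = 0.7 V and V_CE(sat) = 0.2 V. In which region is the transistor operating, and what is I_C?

active; I_C ≈ 3.3 mA

Assume active. Base-emitter loop: I_B = (V_BB − V_BE)/(R_B + (β+1)R_E) = (7.8 − 0.7)/(270 + 201×0.82) = 0.0163 mA.
I_C = β·I_B = 200×0.0163 = 3.27 mA.
V_CE = V_CC − I_C·R_C − I_E·R_E = 11 − 3.27×1.2 − 3.28×0.82 = 4.39 V > V_CE(sat), so the active-region assumption holds.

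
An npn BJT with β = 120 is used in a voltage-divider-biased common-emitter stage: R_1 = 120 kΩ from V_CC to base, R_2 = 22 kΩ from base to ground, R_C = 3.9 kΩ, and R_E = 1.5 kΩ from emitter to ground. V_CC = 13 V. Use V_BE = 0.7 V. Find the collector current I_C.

Thevenize the base divider: V_Th = V_CC·R_2/(R_1+R_2) = 13×22/142 = 2.01 V, R_Th = R_1‖R_2 = 18.6 kΩ.
Base-emitter loop: V_Th = I_B·R_Th + V_BE + (β+1)I_B·R_E, so I_B = (2.01 − 0.7) / (18.6 + 121×1.5) = 0.00657 mA.
I_C = β·I_B = 120×0.00657 = 0.788 mA, and I_E = (β+1)I_B = 0.795 mA.
V_CE = V_CC − I_C·R_C − I_E·R_E = 13 − 0.788×3.9 − 0.795×1.5 = 8.73 V.
V_CE = 8.73 V > 0.2 V confirms active-region operation.

I_C ≈ 0.79 mA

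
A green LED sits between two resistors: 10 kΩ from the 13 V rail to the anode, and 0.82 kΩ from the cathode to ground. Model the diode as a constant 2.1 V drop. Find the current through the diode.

I ≈ 1 mA

The two resistors are in series with the diode, so KVL gives 13 = I·10 + 2.1 + I·0.82.
I = (13 − 2.1) / (10 + 0.82) kΩ = 10.9 / 10.8 = 1.01 mA.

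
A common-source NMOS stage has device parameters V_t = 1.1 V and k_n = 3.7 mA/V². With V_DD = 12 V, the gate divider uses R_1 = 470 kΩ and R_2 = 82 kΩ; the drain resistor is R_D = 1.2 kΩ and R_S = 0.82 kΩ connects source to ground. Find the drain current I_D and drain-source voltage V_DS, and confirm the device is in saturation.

V_G = V_DD·R_2/(R_1+R_2) = 12×82/552 = 1.78 V.
Assume saturation: I_D = (k_n/2)(V_GS − V_t)² with V_GS = V_G − I_D·R_S = 1.78 − 0.82·I_D.
Substituting gives 1.24·I_D² − 3.07·I_D + 0.862 = 0, with roots I_D = 0.323 or 2.15 mA.
The root I_D = 2.15 mA gives V_GS = 0.023 V ≤ V_t, so take I_D = 0.323 mA.
Then V_GS = 1.52 V and V_DS = V_DD − I_D(R_D+R_S) = 12 − 0.323×2.02 = 11.3 V.
Saturation requires V_DS ≥ V_GS − V_t = 0.418 V; 11.3 ≥ 0.418 ✓.

I_D ≈ 0.32 mA, V_DS ≈ 11 V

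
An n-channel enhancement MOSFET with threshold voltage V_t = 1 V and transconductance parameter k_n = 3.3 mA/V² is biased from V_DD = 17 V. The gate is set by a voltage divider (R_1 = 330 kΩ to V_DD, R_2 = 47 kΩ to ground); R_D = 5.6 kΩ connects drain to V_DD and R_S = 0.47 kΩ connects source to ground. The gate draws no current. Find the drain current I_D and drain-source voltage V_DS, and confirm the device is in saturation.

V_G = V_DD·R_2/(R_1+R_2) = 17×47/377 = 2.12 V.
Assume saturation: I_D = (k_n/2)(V_GS − V_t)² with V_GS = V_G − I_D·R_S = 2.12 − 0.47·I_D.
Substituting gives 0.364·I_D² − 2.74·I_D + 2.07 = 0, with roots I_D = 0.852 or 6.65 mA.
The root I_D = 6.65 mA gives V_GS = -1.01 V ≤ V_t, so take I_D = 0.852 mA.
Then V_GS = 1.72 V and V_DS = V_DD − I_D(R_D+R_S) = 17 − 0.852×6.07 = 11.8 V.
Saturation requires V_DS ≥ V_GS − V_t = 0.719 V; 11.8 ≥ 0.719 ✓.

I_D ≈ 0.85 mA, V_DS ≈ 12 V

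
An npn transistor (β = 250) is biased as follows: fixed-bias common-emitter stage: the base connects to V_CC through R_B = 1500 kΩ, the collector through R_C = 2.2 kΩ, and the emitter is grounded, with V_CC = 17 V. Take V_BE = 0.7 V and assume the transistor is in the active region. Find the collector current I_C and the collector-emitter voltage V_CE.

I_C ≈ 2.7 mA, V_CE ≈ 11 V

Base loop: V_CC = I_B·R_B + V_BE, so I_B = (17 − 0.7)/1500 kΩ = 0.0109 mA.
In the active region I_C = β·I_B = 250 × 0.0109 = 2.72 mA.
Collector loop: V_CE = V_CC − I_C·R_C = 17 − 2.72×2.2 = 11 V.
Since V_CE = 11 V > V_CE(sat) ≈ 0.2 V, the transistor is in the active region as assumed.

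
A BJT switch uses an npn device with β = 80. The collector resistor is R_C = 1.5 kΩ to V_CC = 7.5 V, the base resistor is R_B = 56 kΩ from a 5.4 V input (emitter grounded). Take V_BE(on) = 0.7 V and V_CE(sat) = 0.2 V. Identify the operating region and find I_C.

saturation; I_C ≈ 4.9 mA

Assume active: I_B = (5.4 − 0.7)/56 = 0.0839 mA, giving I_C = β·I_B = 6.71 mA.
But then V_CE = 7.5 − 6.71×1.5 = -2.57 V < V_CE(sat) = 0.2 V — impossible in the active region.
So the transistor is saturated. With V_CE = 0.2 V, I_C = (V_CC − 0.2)/R_C = 7.3/1.5 = 4.87 mA.
Check: β·I_B = 6.71 mA > I_C = 4.87 mA, confirming saturation.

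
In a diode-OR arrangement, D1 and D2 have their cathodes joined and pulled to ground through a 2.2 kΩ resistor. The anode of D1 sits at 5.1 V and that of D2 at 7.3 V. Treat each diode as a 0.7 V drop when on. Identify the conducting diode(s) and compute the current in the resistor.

Assume both conduct. Then node N would need to be at both 5.1−0.7 = 4.4 V and 7.3−0.7 = 6.6 V, which is impossible.
Assume only D2 conducts: V_N = 7.3 − 0.7 = 6.6 V, so I_R = 6.6/2.2 = 3 mA.
Check D1: its anode-to-cathode voltage is 5.1 − 6.6 = -1.5 V < 0.7 V, so it is off. The assumption is consistent.

Only D2 conducts; I_R ≈ 3 mA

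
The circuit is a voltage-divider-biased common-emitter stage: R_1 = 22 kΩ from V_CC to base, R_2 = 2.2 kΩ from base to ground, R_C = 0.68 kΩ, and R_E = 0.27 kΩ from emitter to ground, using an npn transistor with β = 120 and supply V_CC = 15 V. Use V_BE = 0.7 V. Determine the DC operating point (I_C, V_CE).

I_C ≈ 2.3 mA, V_CE ≈ 13 V

Thevenize the base divider: V_Th = V_CC·R_2/(R_1+R_2) = 15×2.2/24.2 = 1.36 V, R_Th = R_1‖R_2 = 2 kΩ.
Base-emitter loop: V_Th = I_B·R_Th + V_BE + (β+1)I_B·R_E, so I_B = (1.36 − 0.7) / (2 + 121×0.27) = 0.0191 mA.
I_C = β·I_B = 120×0.0191 = 2.3 mA, and I_E = (β+1)I_B = 2.32 mA.
V_CE = V_CC − I_C·R_C − I_E·R_E = 15 − 2.3×0.68 − 2.32×0.27 = 12.8 V.
V_CE = 12.8 V > 0.2 V confirms active-region operation.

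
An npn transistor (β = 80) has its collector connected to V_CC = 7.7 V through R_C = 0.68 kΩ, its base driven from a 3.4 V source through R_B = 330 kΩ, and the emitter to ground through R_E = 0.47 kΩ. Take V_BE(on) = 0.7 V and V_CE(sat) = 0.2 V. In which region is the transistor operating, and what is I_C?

Assume active. Base-emitter loop: I_B = (V_BB − V_BE)/(R_B + (β+1)R_E) = (3.4 − 0.7)/(330 + 81×0.47) = 0.00734 mA.
I_C = β·I_B = 80×0.00734 = 0.587 mA.
V_CE = V_CC − I_C·R_C − I_E·R_E = 7.7 − 0.587×0.68 − 0.594×0.47 = 7.02 V > V_CE(sat), so the active-region assumption holds.

active; I_C ≈ 0.59 mA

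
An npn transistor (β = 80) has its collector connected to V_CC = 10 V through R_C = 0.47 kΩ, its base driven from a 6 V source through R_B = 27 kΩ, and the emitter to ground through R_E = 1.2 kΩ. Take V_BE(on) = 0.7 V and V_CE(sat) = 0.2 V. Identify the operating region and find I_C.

active; I_C ≈ 3.4 mA

Assume active. Base-emitter loop: I_B = (V_BB − V_BE)/(R_B + (β+1)R_E) = (6 − 0.7)/(27 + 81×1.2) = 0.0427 mA.
I_C = β·I_B = 80×0.0427 = 3.41 mA.
V_CE = V_CC − I_C·R_C − I_E·R_E = 10 − 3.41×0.47 − 3.46×1.2 = 4.25 V > V_CE(sat), so the active-region assumption holds.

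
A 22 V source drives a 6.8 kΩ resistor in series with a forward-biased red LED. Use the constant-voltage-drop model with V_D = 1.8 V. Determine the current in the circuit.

I ≈ 3 mA

KVL around the loop: 22 = V_D + I·R = 1.8 + I × 6.8 kΩ.
So I = (22 − 1.8) / 6.8 kΩ = 20.2 / 6.8 = 2.97 mA.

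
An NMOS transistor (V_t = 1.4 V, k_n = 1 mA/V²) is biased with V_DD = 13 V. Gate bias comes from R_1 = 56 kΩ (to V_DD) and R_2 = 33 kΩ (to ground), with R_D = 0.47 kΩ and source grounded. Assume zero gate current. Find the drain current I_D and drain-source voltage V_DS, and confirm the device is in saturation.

I_D ≈ 5.8 mA, V_DS ≈ 10 V

V_G = V_DD·R_2/(R_1+R_2) = 13×33/89 = 4.82 V. With the source grounded, V_GS = V_G = 4.82 V.
Assume saturation: I_D = (k_n/2)(V_GS − V_t)² = (1/2)×(4.82 − 1.4)² = 0.5×3.42² = 5.85 mA.
V_DS = V_DD − I_D·R_D = 13 − 5.85×0.47 = 10.3 V.
Saturation requires V_DS ≥ V_GS − V_t = 3.42 V; 10.3 ≥ 3.42 ✓.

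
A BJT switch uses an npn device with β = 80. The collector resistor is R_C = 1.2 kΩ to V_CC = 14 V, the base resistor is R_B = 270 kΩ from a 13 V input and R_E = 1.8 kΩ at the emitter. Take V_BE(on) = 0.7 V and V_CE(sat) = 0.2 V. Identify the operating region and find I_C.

active; I_C ≈ 2.4 mA

Assume active. Base-emitter loop: I_B = (V_BB − V_BE)/(R_B + (β+1)R_E) = (13 − 0.7)/(270 + 81×1.8) = 0.0296 mA.
I_C = β·I_B = 80×0.0296 = 2.37 mA.
V_CE = V_CC − I_C·R_C − I_E·R_E = 14 − 2.37×1.2 − 2.4×1.8 = 6.85 V > V_CE(sat), so the active-region assumption holds.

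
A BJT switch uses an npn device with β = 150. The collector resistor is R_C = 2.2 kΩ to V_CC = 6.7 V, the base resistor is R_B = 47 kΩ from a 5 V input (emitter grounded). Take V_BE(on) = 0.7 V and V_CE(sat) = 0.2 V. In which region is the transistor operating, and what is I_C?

Assume active: I_B = (5 − 0.7)/47 = 0.0915 mA, giving I_C = β·I_B = 13.7 mA.
But then V_CE = 6.7 − 13.7×2.2 = -23.5 V < V_CE(sat) = 0.2 V — impossible in the active region.
So the transistor is saturated. With V_CE = 0.2 V, I_C = (V_CC − 0.2)/R_C = 6.5/2.2 = 2.95 mA.
Check: β·I_B = 13.7 mA > I_C = 2.95 mA, confirming saturation.

saturation; I_C ≈ 3 mA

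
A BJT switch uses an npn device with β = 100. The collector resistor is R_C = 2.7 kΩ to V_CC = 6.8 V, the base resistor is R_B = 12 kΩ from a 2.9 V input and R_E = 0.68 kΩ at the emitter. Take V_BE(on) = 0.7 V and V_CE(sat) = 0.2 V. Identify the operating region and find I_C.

saturation; I_C ≈ 1.9 mA

Assume active: I_B = (2.9 − 0.7)/(12 + 101×0.68) = 0.0273 mA, I_C = β·I_B = 2.73 mA.
Then V_CE = 6.8 − 2.73×2.7 − 2.75×0.68 = -2.44 V < 0.2 V — the active assumption fails.
Re-solve with V_CE = 0.2 V. KCL at the emitter: V_E/R_E = (V_BB−0.7−V_E)/R_B + (V_CC−0.2−V_E)/R_C, giving V_E = 1.37 V.
I_C = (V_CC − 0.2 − V_E)/R_C = (6.6 − 1.37)/2.7 = 1.94 mA.
Check: I_B = (2.2 − 1.37)/12 = 0.0695 mA, and β·I_B = 6.95 mA > I_C, confirming saturation.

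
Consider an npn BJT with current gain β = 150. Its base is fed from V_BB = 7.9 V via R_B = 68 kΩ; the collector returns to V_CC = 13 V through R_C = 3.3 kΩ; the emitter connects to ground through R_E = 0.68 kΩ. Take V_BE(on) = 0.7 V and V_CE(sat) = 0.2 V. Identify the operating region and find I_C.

saturation; I_C ≈ 3.2 mA

Assume active: I_B = (7.9 − 0.7)/(68 + 151×0.68) = 0.0422 mA, I_C = β·I_B = 6.33 mA.
Then V_CE = 13 − 6.33×3.3 − 6.37×0.68 = -12.2 V < 0.2 V — the active assumption fails.
Re-solve with V_CE = 0.2 V. KCL at the emitter: V_E/R_E = (V_BB−0.7−V_E)/R_B + (V_CC−0.2−V_E)/R_C, giving V_E = 2.23 V.
I_C = (V_CC − 0.2 − V_E)/R_C = (12.8 − 2.23)/3.3 = 3.2 mA.
Check: I_B = (7.2 − 2.23)/68 = 0.0731 mA, and β·I_B = 11 mA > I_C, confirming saturation.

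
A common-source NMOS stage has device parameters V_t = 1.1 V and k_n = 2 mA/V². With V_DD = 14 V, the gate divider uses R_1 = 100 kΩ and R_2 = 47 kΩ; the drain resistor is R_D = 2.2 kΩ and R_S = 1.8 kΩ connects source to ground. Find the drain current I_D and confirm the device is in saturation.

V_G = V_DD·R_2/(R_1+R_2) = 14×47/147 = 4.48 V.
Assume saturation: I_D = (k_n/2)(V_GS − V_t)² with V_GS = V_G − I_D·R_S = 4.48 − 1.8·I_D.
Substituting gives 3.24·I_D² − 13.2·I_D + 11.4 = 0, with roots I_D = 1.25 or 2.81 mA.
The root I_D = 2.81 mA gives V_GS = -0.575 V ≤ V_t, so take I_D = 1.25 mA.
Then V_GS = 2.22 V and V_DS = V_DD − I_D(R_D+R_S) = 14 − 1.25×4 = 8.99 V.
Saturation requires V_DS ≥ V_GS − V_t = 1.12 V; 8.99 ≥ 1.12 ✓.

I_D ≈ 1.3 mA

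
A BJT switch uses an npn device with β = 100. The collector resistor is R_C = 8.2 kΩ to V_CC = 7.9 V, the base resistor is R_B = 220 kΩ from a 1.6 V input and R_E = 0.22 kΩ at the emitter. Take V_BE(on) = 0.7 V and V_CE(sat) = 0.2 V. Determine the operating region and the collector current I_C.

Assume active. Base-emitter loop: I_B = (V_BB − V_BE)/(R_B + (β+1)R_E) = (1.6 − 0.7)/(220 + 101×0.22) = 0.00372 mA.
I_C = β·I_B = 100×0.00372 = 0.372 mA.
V_CE = V_CC − I_C·R_C − I_E·R_E = 7.9 − 0.372×8.2 − 0.375×0.22 = 4.77 V > V_CE(sat), so the active-region assumption holds.

active; I_C ≈ 0.37 mA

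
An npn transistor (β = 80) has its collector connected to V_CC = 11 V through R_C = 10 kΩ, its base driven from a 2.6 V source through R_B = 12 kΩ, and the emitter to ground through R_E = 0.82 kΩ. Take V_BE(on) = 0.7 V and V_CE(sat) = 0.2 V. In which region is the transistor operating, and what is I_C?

saturation; I_C ≈ 0.99 mA

Assume active: I_B = (2.6 − 0.7)/(12 + 81×0.82) = 0.0242 mA, I_C = β·I_B = 1.94 mA.
Then V_CE = 11 − 1.94×10 − 1.96×0.82 = -9.99 V < 0.2 V — the active assumption fails.
Re-solve with V_CE = 0.2 V. KCL at the emitter: V_E/R_E = (V_BB−0.7−V_E)/R_B + (V_CC−0.2−V_E)/R_C, giving V_E = 0.883 V.
I_C = (V_CC − 0.2 − V_E)/R_C = (10.8 − 0.883)/10 = 0.992 mA.
Check: I_B = (1.9 − 0.883)/12 = 0.0848 mA, and β·I_B = 6.78 mA > I_C, confirming saturation.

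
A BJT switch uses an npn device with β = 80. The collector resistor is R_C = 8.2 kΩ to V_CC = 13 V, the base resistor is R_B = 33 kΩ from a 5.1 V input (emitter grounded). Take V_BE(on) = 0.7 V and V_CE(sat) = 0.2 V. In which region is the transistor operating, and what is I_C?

saturation; I_C ≈ 1.6 mA

Assume active: I_B = (5.1 − 0.7)/33 = 0.133 mA, giving I_C = β·I_B = 10.7 mA.
But then V_CE = 13 − 10.7×8.2 = -74.5 V < V_CE(sat) = 0.2 V — impossible in the active region.
So the transistor is saturated. With V_CE = 0.2 V, I_C = (V_CC − 0.2)/R_C = 12.8/8.2 = 1.56 mA.
Check: β·I_B = 10.7 mA > I_C = 1.56 mA, confirming saturation.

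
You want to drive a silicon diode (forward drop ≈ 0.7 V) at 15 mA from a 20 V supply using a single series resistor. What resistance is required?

R ≈ 1.3 kΩ

The resistor drops V_S − V_D = 20 − 0.7 = 19.3 V at 15 mA.
R = 19.3 V / 15 mA = 1.29 kΩ.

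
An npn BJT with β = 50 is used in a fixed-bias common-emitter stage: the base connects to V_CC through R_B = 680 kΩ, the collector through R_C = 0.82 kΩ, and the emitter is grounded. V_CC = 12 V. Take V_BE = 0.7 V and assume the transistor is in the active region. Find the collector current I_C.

I_C ≈ 0.83 mA

Base loop: V_CC = I_B·R_B + V_BE, so I_B = (12 − 0.7)/680 kΩ = 0.0166 mA.
In the active region I_C = β·I_B = 50 × 0.0166 = 0.831 mA.
Collector loop: V_CE = V_CC − I_C·R_C = 12 − 0.831×0.82 = 11.3 V.
Since V_CE = 11.3 V > V_CE(sat) ≈ 0.2 V, the transistor is in the active region as assumed.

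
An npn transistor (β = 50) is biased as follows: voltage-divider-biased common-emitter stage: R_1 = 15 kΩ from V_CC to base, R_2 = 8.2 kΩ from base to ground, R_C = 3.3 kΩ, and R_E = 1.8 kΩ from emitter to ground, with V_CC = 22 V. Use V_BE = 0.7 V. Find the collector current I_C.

I_C ≈ 3.6 mA

Thevenize the base divider: V_Th = V_CC·R_2/(R_1+R_2) = 22×8.2/23.2 = 7.78 V, R_Th = R_1‖R_2 = 5.3 kΩ.
Base-emitter loop: V_Th = I_B·R_Th + V_BE + (β+1)I_B·R_E, so I_B = (7.78 − 0.7) / (5.3 + 51×1.8) = 0.0729 mA.
I_C = β·I_B = 50×0.0729 = 3.64 mA, and I_E = (β+1)I_B = 3.72 mA.
V_CE = V_CC − I_C·R_C − I_E·R_E = 22 − 3.64×3.3 − 3.72×1.8 = 3.29 V.
V_CE = 3.29 V > 0.2 V confirms active-region operation.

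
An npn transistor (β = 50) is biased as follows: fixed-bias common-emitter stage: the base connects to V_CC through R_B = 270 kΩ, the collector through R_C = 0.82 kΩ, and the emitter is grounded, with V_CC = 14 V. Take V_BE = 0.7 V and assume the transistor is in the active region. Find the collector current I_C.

I_C ≈ 2.5 mA

Base loop: V_CC = I_B·R_B + V_BE, so I_B = (14 − 0.7)/270 kΩ = 0.0493 mA.
In the active region I_C = β·I_B = 50 × 0.0493 = 2.46 mA.
Collector loop: V_CE = V_CC − I_C·R_C = 14 − 2.46×0.82 = 12 V.
Since V_CE = 12 V > V_CE(sat) ≈ 0.2 V, the transistor is in the active region as assumed.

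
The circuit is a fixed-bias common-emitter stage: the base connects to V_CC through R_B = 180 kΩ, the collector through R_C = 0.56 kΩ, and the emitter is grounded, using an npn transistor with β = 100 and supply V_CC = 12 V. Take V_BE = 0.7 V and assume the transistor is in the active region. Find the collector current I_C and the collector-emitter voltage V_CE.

Base loop: V_CC = I_B·R_B + V_BE, so I_B = (12 − 0.7)/180 kΩ = 0.0628 mA.
In the active region I_C = β·I_B = 100 × 0.0628 = 6.28 mA.
Collector loop: V_CE = V_CC − I_C·R_C = 12 − 6.28×0.56 = 8.48 V.
Since V_CE = 8.48 V > V_CE(sat) ≈ 0.2 V, the transistor is in the active region as assumed.

I_C ≈ 6.3 mA, V_CE ≈ 8.5 V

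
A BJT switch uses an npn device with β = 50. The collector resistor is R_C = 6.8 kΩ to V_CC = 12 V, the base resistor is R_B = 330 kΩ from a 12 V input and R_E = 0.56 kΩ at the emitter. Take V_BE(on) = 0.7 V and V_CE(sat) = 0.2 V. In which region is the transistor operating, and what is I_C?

active; I_C ≈ 1.6 mA

Assume active. Base-emitter loop: I_B = (V_BB − V_BE)/(R_B + (β+1)R_E) = (12 − 0.7)/(330 + 51×0.56) = 0.0315 mA.
I_C = β·I_B = 50×0.0315 = 1.58 mA.
V_CE = V_CC − I_C·R_C − I_E·R_E = 12 − 1.58×6.8 − 1.61×0.56 = 0.385 V > V_CE(sat), so the active-region assumption holds.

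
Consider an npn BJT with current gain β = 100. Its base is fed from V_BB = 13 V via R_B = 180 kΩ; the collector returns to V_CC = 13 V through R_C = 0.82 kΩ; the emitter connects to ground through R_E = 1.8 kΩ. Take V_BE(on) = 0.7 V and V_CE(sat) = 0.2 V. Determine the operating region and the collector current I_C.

Assume active. Base-emitter loop: I_B = (V_BB − V_BE)/(R_B + (β+1)R_E) = (13 − 0.7)/(180 + 101×1.8) = 0.034 mA.
I_C = β·I_B = 100×0.034 = 3.4 mA.
V_CE = V_CC − I_C·R_C − I_E·R_E = 13 − 3.4×0.82 − 3.43×1.8 = 4.03 V > V_CE(sat), so the active-region assumption holds.

active; I_C ≈ 3.4 mA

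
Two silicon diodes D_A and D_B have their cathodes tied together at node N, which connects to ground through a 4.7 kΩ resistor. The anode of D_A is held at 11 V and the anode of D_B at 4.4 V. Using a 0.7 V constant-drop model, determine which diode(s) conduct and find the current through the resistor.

Only D_A conducts; I_R ≈ 2.2 mA

Assume both conduct. Then node N would need to be at both 11−0.7 = 10.3 V and 4.4−0.7 = 3.7 V, which is impossible.
Assume only D_A conducts: V_N = 11 − 0.7 = 10.3 V, so I_R = 10.3/4.7 = 2.19 mA.
Check D_B: its anode-to-cathode voltage is 4.4 − 10.3 = -5.9 V < 0.7 V, so it is off. The assumption is consistent.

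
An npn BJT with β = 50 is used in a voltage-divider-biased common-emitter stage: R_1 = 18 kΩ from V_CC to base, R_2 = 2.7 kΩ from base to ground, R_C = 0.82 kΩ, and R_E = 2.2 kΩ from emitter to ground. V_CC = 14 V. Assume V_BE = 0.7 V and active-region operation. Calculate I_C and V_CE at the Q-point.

Thevenize the base divider: V_Th = V_CC·R_2/(R_1+R_2) = 14×2.7/20.7 = 1.83 V, R_Th = R_1‖R_2 = 2.35 kΩ.
Base-emitter loop: V_Th = I_B·R_Th + V_BE + (β+1)I_B·R_E, so I_B = (1.83 − 0.7) / (2.35 + 51×2.2) = 0.00983 mA.
I_C = β·I_B = 50×0.00983 = 0.492 mA, and I_E = (β+1)I_B = 0.501 mA.
V_CE = V_CC − I_C·R_C − I_E·R_E = 14 − 0.492×0.82 − 0.501×2.2 = 12.5 V.
V_CE = 12.5 V > 0.2 V confirms active-region operation.

I_C ≈ 0.49 mA, V_CE ≈ 12 V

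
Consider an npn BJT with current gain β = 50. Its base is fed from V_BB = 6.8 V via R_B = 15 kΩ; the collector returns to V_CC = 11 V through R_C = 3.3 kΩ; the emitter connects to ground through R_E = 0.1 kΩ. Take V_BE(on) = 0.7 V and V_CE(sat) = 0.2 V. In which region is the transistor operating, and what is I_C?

Assume active: I_B = (6.8 − 0.7)/(15 + 51×0.1) = 0.303 mA, I_C = β·I_B = 15.2 mA.
Then V_CE = 11 − 15.2×3.3 − 15.5×0.1 = -40.6 V < 0.2 V — the active assumption fails.
Re-solve with V_CE = 0.2 V. KCL at the emitter: V_E/R_E = (V_BB−0.7−V_E)/R_B + (V_CC−0.2−V_E)/R_C, giving V_E = 0.355 V.
I_C = (V_CC − 0.2 − V_E)/R_C = (10.8 − 0.355)/3.3 = 3.17 mA.
Check: I_B = (6.1 − 0.355)/15 = 0.383 mA, and β·I_B = 19.2 mA > I_C, confirming saturation.

saturation; I_C ≈ 3.2 mA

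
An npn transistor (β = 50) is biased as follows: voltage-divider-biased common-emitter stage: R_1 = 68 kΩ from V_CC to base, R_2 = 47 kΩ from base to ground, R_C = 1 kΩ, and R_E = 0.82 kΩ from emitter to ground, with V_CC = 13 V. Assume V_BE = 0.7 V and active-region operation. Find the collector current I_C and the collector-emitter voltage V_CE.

Thevenize the base divider: V_Th = V_CC·R_2/(R_1+R_2) = 13×47/115 = 5.31 V, R_Th = R_1‖R_2 = 27.8 kΩ.
Base-emitter loop: V_Th = I_B·R_Th + V_BE + (β+1)I_B·R_E, so I_B = (5.31 − 0.7) / (27.8 + 51×0.82) = 0.0663 mA.
I_C = β·I_B = 50×0.0663 = 3.31 mA, and I_E = (β+1)I_B = 3.38 mA.
V_CE = V_CC − I_C·R_C − I_E·R_E = 13 − 3.31×1 − 3.38×0.82 = 6.92 V.
V_CE = 6.92 V > 0.2 V confirms active-region operation.

I_C ≈ 3.3 mA, V_CE ≈ 6.9 V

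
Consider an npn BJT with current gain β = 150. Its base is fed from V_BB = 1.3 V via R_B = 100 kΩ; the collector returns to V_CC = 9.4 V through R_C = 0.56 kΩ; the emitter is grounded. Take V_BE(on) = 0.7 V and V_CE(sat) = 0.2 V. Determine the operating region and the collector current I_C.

active; I_C ≈ 0.9 mA

Assume active. Base-emitter loop: I_B = (V_BB − V_BE)/R_B = (1.3 − 0.7)/100 = 0.006 mA.
I_C = β·I_B = 150×0.006 = 0.9 mA.
V_CE = V_CC − I_C·R_C = 9.4 − 0.9×0.56 = 8.9 V > V_CE(sat), so the active-region assumption holds.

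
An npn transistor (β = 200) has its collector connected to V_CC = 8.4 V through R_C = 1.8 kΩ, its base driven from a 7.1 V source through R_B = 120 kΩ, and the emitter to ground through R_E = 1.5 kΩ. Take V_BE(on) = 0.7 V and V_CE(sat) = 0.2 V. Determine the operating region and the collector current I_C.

saturation; I_C ≈ 2.5 mA

Assume active: I_B = (7.1 − 0.7)/(120 + 201×1.5) = 0.0152 mA, I_C = β·I_B = 3.04 mA.
Then V_CE = 8.4 − 3.04×1.8 − 3.05×1.5 = -1.64 V < 0.2 V — the active assumption fails.
Re-solve with V_CE = 0.2 V. KCL at the emitter: V_E/R_E = (V_BB−0.7−V_E)/R_B + (V_CC−0.2−V_E)/R_C, giving V_E = 3.75 V.
I_C = (V_CC − 0.2 − V_E)/R_C = (8.2 − 3.75)/1.8 = 2.47 mA.
Check: I_B = (6.4 − 3.75)/120 = 0.0221 mA, and β·I_B = 4.42 mA > I_C, confirming saturation.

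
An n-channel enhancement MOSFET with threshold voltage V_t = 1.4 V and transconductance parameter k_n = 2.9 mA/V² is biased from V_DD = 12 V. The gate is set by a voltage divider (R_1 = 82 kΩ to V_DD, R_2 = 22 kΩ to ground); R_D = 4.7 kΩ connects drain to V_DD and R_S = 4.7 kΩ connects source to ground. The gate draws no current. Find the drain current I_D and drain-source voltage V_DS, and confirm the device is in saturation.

I_D ≈ 0.17 mA, V_DS ≈ 10 V

V_G = V_DD·R_2/(R_1+R_2) = 12×22/104 = 2.54 V.
Assume saturation: I_D = (k_n/2)(V_GS − V_t)² with V_GS = V_G − I_D·R_S = 2.54 − 4.7·I_D.
Substituting gives 32·I_D² − 16.5·I_D + 1.88 = 0, with roots I_D = 0.169 or 0.346 mA.
The root I_D = 0.346 mA gives V_GS = 0.911 V ≤ V_t, so take I_D = 0.169 mA.
Then V_GS = 1.74 V and V_DS = V_DD − I_D(R_D+R_S) = 12 − 0.169×9.4 = 10.4 V.
Saturation requires V_DS ≥ V_GS − V_t = 0.342 V; 10.4 ≥ 0.342 ✓.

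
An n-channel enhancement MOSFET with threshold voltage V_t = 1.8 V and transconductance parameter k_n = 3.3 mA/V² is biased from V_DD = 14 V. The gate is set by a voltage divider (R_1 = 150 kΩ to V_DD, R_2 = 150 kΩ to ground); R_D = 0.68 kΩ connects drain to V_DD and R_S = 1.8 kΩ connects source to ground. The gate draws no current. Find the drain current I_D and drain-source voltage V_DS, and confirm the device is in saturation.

I_D ≈ 2.2 mA, V_DS ≈ 8.4 V

V_G = V_DD·R_2/(R_1+R_2) = 14×150/300 = 7 V.
Assume saturation: I_D = (k_n/2)(V_GS − V_t)² with V_GS = V_G − I_D·R_S = 7 − 1.8·I_D.
Substituting gives 5.35·I_D² − 31.9·I_D + 44.6 = 0, with roots I_D = 2.24 or 3.72 mA.
The root I_D = 3.72 mA gives V_GS = 0.298 V ≤ V_t, so take I_D = 2.24 mA.
Then V_GS = 2.97 V and V_DS = V_DD − I_D(R_D+R_S) = 14 − 2.24×2.48 = 8.44 V.
Saturation requires V_DS ≥ V_GS − V_t = 1.17 V; 8.44 ≥ 1.17 ✓.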